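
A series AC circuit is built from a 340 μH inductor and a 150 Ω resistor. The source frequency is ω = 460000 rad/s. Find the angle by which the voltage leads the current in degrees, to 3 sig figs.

X_L = ωL = 156 Ω
Z = 150 + j156 Ω
|Z| = √(150² + 156²) = 217 Ω
∠Z = arctan(156/150) = 46.2°

46.2°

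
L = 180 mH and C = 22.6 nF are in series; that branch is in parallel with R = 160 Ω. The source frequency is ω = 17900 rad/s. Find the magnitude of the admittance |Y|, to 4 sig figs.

6.391 mS

X_L = ωL = 3222 Ω
X_C = 1/(ωC) = 2472 Ω
Branch 1: Z₁ = R = 160.0 Ω
Branch 2 (series LC): Z₂ = j(X_L − X_C) = j750.1 Ω
Parallel: Z = Z₁Z₂/(Z₁+Z₂), |Z| = 156.5 Ω, ∠Z = 12.04°
|Y| = 1/|Z| = 6.391 mS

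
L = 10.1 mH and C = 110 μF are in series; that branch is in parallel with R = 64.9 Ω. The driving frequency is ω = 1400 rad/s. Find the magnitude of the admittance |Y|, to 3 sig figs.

X_L = ωL = 14.1 Ω
X_C = 1/(ωC) = 6.49 Ω
Branch 1: Z₁ = R = 64.9 Ω
Branch 2 (series LC): Z₂ = j(X_L − X_C) = j7.65 Ω
Parallel: Z = Z₁Z₂/(Z₁+Z₂), |Z| = 7.59 Ω, ∠Z = 83.3°
|Y| = 1/|Z| = 132 mS

132 mS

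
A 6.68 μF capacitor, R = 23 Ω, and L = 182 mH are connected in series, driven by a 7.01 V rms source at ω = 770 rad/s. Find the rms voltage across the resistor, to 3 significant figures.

2.74 V

X_L = ωL = 140 Ω
X_C = 1/(ωC) = 194 Ω
Net reactance X = X_L − X_C = -54.3 Ω
Z = 23.0 − j54.3 Ω
|Z| = √(23.0² + 54.3²) = 58.9 Ω
I = V/|Z| = 119 mA
V_R = I·|Z_R| = 0.119 × 23.0 = 2.74 V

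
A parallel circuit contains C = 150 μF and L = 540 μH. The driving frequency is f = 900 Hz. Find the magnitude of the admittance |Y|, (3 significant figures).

521 mS

ω = 2πf = 5655 rad/s
X_L = ωL = 3.05 Ω
X_C = 1/(ωC) = 1.18 Ω
Parallel: admittances add. Y = 1/(jωL) + jωC
Y = (0 + j0.521) S
|Y| = 0.521 S → |Z| = 1/|Y| = 1.92 Ω, ∠Z = −∠Y = -90.0°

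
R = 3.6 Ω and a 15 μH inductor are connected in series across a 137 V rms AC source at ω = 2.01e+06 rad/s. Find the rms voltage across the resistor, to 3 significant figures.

X_L = ωL = 30.2 Ω
Z = 3.60 + j30.2 Ω
|Z| = √(3.60² + 30.2²) = 30.4 Ω
I = V/|Z| = 4.51 A
V_R = I·|Z_R| = 4.51 × 3.60 = 16.2 V

16.2 V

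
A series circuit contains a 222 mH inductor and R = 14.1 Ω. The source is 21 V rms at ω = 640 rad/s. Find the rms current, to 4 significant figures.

X_L = ωL = 142.1 Ω
Z = 14.10 + j142.1 Ω
|Z| = √(14.10² + 142.1²) = 142.8 Ω
I = V/|Z| = 21/142.8 = 147.1 mA

147.1 mA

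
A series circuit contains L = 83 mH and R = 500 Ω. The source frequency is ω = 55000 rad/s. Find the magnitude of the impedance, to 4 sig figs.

4592 Ω

X_L = ωL = 4565 Ω
Z = 500.0 + j4565 Ω
|Z| = √(500.0² + 4565²) = 4592 Ω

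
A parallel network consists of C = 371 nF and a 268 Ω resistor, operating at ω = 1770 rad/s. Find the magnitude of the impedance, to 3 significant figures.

264 Ω

X_C = 1/(ωC) = 1520 Ω
Parallel: admittances add. Y = 1/R + jωC
Y = (0.00373 + j0.000657) S
|Y| = 0.00379 S → |Z| = 1/|Y| = 264 Ω, ∠Z = −∠Y = -9.98°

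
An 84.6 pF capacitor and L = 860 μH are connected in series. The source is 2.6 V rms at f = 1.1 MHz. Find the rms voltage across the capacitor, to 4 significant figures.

1.050 V

ω = 2πf = 6.912e+06 rad/s
X_L = ωL = 5944 Ω
X_C = 1/(ωC) = 1710 Ω
Net reactance X = X_L − X_C = 4234 Ω
Z = j4234 Ω
|Z| = √(0² + 4234²) = 4234 Ω
I = V/|Z| = 614.1 μA
V_C = I·|Z_C| = 0.0006141 × 1710 = 1.050 V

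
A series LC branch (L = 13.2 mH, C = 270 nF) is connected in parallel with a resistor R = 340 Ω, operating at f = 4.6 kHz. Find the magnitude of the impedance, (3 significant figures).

ω = 2πf = 28900 rad/s
X_L = ωL = 382 Ω
X_C = 1/(ωC) = 128 Ω
Branch 1: Z₁ = R = 340 Ω
Branch 2 (series LC): Z₂ = j(X_L − X_C) = j253 Ω
Parallel: Z = Z₁Z₂/(Z₁+Z₂), |Z| = 203 Ω, ∠Z = 53.3°

203 Ω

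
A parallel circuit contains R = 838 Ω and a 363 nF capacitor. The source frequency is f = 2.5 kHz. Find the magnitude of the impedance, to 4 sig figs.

ω = 2πf = 15710 rad/s
X_C = 1/(ωC) = 175.4 Ω
Parallel: admittances add. Y = 1/R + jωC
Y = (0.001193 + j0.005702) S
|Y| = 0.005826 S → |Z| = 1/|Y| = 171.7 Ω, ∠Z = −∠Y = -78.18°

171.7 Ω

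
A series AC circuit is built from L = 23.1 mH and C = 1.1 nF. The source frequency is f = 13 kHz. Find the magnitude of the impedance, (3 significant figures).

ω = 2πf = 81680 rad/s
X_L = ωL = 1890 Ω
X_C = 1/(ωC) = 11100 Ω
Net reactance X = X_L − X_C = -9240 Ω
Z = − j9240 Ω
|Z| = √(0² + 9240²) = 9240 Ω

9240 Ω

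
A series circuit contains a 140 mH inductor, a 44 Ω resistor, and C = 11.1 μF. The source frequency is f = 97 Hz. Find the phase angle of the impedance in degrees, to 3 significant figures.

ω = 2πf = 609.5 rad/s
X_L = ωL = 85.3 Ω
X_C = 1/(ωC) = 148 Ω
Net reactance X = X_L − X_C = -62.5 Ω
Z = 44.0 − j62.5 Ω
|Z| = √(44.0² + 62.5²) = 76.4 Ω
∠Z = arctan(-62.5/44.0) = -54.9°

-54.9°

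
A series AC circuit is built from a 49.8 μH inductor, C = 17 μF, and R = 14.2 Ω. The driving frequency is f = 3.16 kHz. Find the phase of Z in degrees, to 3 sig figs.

-7.91°

ω = 2πf = 19850 rad/s
X_L = ωL = 0.989 Ω
X_C = 1/(ωC) = 2.96 Ω
Net reactance X = X_L − X_C = -1.97 Ω
Z = 14.2 − j1.97 Ω
|Z| = √(14.2² + 1.97²) = 14.3 Ω
∠Z = arctan(-1.97/14.2) = -7.91°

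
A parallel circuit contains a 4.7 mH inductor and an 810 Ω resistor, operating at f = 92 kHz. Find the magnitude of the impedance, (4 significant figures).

776.2 Ω

ω = 2πf = 578100 rad/s
X_L = ωL = 2717 Ω
Parallel: admittances add. Y = 1/R + 1/(jωL)
Y = (0.001235 − j0.0003681) S
|Y| = 0.001288 S → |Z| = 1/|Y| = 776.2 Ω, ∠Z = −∠Y = 16.60°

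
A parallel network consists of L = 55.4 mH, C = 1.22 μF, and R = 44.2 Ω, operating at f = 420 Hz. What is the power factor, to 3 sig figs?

ω = 2πf = 2639 rad/s
X_L = ωL = 146 Ω
X_C = 1/(ωC) = 311 Ω
Parallel: admittances add. Y = 1/R + 1/(jωL) + jωC
Y = (0.0226 − j0.00362) S
|Y| = 0.0229 S → |Z| = 1/|Y| = 43.6 Ω, ∠Z = −∠Y = 9.09°
cos φ = cos(9.09°) = 0.987

0.987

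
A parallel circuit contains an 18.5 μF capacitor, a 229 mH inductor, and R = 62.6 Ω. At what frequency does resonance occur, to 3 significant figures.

ω₀ = 1/√(LC) = 1/√(0.229 × 1.85e-05) = 485.8 rad/s
f₀ = ω₀/(2π) = 77.3 Hz

77.3 Hz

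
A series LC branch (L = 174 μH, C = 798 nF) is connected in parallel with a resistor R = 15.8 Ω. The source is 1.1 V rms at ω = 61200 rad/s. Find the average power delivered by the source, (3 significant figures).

X_L = ωL = 10.6 Ω
X_C = 1/(ωC) = 20.5 Ω
Branch 1: Z₁ = R = 15.8 Ω
Branch 2 (series LC): Z₂ = j(X_L − X_C) = −j9.83 Ω
Parallel: Z = Z₁Z₂/(Z₁+Z₂), |Z| = 8.34 Ω, ∠Z = -58.1°
I = V/|Z| = 132 mA
P = VI cos φ = 1.1 × 0.132 × cos(-58.1°) = 76.6 mW

76.6 mW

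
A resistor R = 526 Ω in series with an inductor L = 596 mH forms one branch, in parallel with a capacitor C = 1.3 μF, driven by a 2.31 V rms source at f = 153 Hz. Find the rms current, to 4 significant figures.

2.127 mA

ω = 2πf = 961.3 rad/s
X_L = ωL = 573.0 Ω
X_C = 1/(ωC) = 800.2 Ω
Branch 1 (R+jX_L): Z₁ = 526.0 + j573.0 Ω, |Z₁| = 777.8 Ω
Branch 2 (−jX_C): Z₂ = −j800.2 Ω
Parallel: Z = Z₁Z₂/(Z₁+Z₂), |Z| = 1086 Ω, ∠Z = -19.19°
I = V/|Z| = 2.31/1086 = 2.127 mA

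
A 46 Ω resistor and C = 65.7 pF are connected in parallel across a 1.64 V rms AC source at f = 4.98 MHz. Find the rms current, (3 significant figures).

ω = 2πf = 3.129e+07 rad/s
X_C = 1/(ωC) = 486 Ω
Parallel: admittances add. Y = 1/R + jωC
Y = (0.0217 + j0.00206) S
|Y| = 0.0218 S → |Z| = 1/|Y| = 45.8 Ω, ∠Z = −∠Y = -5.40°
I = V/|Z| = 1.64/45.8 = 35.8 mA

35.8 mA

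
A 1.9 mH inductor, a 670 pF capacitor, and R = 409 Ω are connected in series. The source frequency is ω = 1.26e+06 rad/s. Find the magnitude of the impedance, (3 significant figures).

X_L = ωL = 2390 Ω
X_C = 1/(ωC) = 1180 Ω
Net reactance X = X_L − X_C = 1210 Ω
Z = 409 + j1210 Ω
|Z| = √(409² + 1210²) = 1280 Ω

1280 Ω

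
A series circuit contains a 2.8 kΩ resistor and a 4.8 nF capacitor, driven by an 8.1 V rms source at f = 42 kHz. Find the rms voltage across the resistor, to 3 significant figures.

7.80 V

ω = 2πf = 263900 rad/s
X_C = 1/(ωC) = 789 Ω
Z = 2800 − j789 Ω
|Z| = √(2800² + 789²) = 2910 Ω
I = V/|Z| = 2.78 mA
V_R = I·|Z_R| = 0.00278 × 2800 = 7.80 V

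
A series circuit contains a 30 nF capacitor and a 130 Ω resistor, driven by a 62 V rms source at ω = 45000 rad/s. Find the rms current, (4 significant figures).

82.44 mA

X_C = 1/(ωC) = 740.7 Ω
Z = 130.0 − j740.7 Ω
|Z| = √(130.0² + 740.7²) = 752.1 Ω
I = V/|Z| = 62/752.1 = 82.44 mA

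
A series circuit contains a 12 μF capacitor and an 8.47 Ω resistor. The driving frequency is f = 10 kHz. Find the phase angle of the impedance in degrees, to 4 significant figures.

ω = 2πf = 62830 rad/s
X_C = 1/(ωC) = 1.326 Ω
Z = 8.470 − j1.326 Ω
|Z| = √(8.470² + 1.326²) = 8.573 Ω
∠Z = arctan(-1.326/8.470) = -8.900°

-8.900°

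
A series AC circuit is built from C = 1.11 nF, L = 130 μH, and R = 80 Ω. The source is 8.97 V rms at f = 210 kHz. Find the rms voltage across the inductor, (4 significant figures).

2.973 V

ω = 2πf = 1.319e+06 rad/s
X_L = ωL = 171.5 Ω
X_C = 1/(ωC) = 682.8 Ω
Net reactance X = X_L − X_C = -511.2 Ω
Z = 80.00 − j511.2 Ω
|Z| = √(80.00² + 511.2²) = 517.5 Ω
I = V/|Z| = 17.33 mA
V_L = I·|Z_L| = 0.01733 × 171.5 = 2.973 V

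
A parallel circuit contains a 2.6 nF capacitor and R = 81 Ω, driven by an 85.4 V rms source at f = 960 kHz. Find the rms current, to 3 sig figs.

ω = 2πf = 6.032e+06 rad/s
X_C = 1/(ωC) = 63.8 Ω
Parallel: admittances add. Y = 1/R + jωC
Y = (0.0123 + j0.0157) S
|Y| = 0.0200 S → |Z| = 1/|Y| = 50.1 Ω, ∠Z = −∠Y = -51.8°
I = V/|Z| = 85.4/50.1 = 1.70 A

1.70 A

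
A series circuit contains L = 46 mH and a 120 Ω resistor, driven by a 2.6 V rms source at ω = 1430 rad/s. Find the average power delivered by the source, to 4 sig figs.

X_L = ωL = 65.78 Ω
Z = 120.0 + j65.78 Ω
|Z| = √(120.0² + 65.78²) = 136.8 Ω
∠Z = arctan(65.78/120.0) = 28.73°
I = V/|Z| = 19.00 mA
P = VI cos φ = 2.6 × 0.01900 × cos(28.73°) = 43.32 mW

43.32 mW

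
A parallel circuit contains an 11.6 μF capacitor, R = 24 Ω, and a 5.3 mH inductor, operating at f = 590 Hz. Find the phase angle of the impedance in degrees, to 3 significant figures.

10.7°

ω = 2πf = 3707 rad/s
X_L = ωL = 19.6 Ω
X_C = 1/(ωC) = 23.3 Ω
Parallel: admittances add. Y = 1/R + 1/(jωL) + jωC
Y = (0.0417 − j0.00789) S
|Y| = 0.0424 S → |Z| = 1/|Y| = 23.6 Ω, ∠Z = −∠Y = 10.7°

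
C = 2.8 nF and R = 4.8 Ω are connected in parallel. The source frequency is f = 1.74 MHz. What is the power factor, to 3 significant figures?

ω = 2πf = 1.093e+07 rad/s
X_C = 1/(ωC) = 32.7 Ω
Parallel: admittances add. Y = 1/R + jωC
Y = (0.208 + j0.0306) S
|Y| = 0.211 S → |Z| = 1/|Y| = 4.75 Ω, ∠Z = −∠Y = -8.36°
cos φ = cos(-8.36°) = 0.989

0.989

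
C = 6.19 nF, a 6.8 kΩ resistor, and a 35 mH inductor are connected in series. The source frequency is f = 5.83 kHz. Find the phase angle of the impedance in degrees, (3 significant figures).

ω = 2πf = 36630 rad/s
X_L = ωL = 1280 Ω
X_C = 1/(ωC) = 4410 Ω
Net reactance X = X_L − X_C = -3130 Ω
Z = 6800 − j3130 Ω
|Z| = √(6800² + 3130²) = 7490 Ω
∠Z = arctan(-3130/6800) = -24.7°

-24.7°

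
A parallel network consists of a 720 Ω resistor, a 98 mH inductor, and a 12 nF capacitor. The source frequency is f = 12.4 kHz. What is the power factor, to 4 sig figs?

ω = 2πf = 77910 rad/s
X_L = ωL = 7635 Ω
X_C = 1/(ωC) = 1070 Ω
Parallel: admittances add. Y = 1/R + 1/(jωL) + jωC
Y = (0.001389 + j0.0008040) S
|Y| = 0.001605 S → |Z| = 1/|Y| = 623.1 Ω, ∠Z = −∠Y = -30.06°
cos φ = cos(-30.06°) = 0.8655

0.8655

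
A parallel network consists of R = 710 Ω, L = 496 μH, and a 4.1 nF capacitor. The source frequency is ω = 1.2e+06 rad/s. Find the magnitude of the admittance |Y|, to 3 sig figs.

X_L = ωL = 595 Ω
X_C = 1/(ωC) = 203 Ω
Parallel: admittances add. Y = 1/R + 1/(jωL) + jωC
Y = (0.00141 + j0.00324) S
|Y| = 0.00353 S → |Z| = 1/|Y| = 283 Ω, ∠Z = −∠Y = -66.5°

3.53 mS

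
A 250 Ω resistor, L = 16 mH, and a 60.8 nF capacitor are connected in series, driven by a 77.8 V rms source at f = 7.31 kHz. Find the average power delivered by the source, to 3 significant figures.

7.40 W

ω = 2πf = 45930 rad/s
X_L = ωL = 735 Ω
X_C = 1/(ωC) = 358 Ω
Net reactance X = X_L − X_C = 377 Ω
Z = 250 + j377 Ω
|Z| = √(250² + 377²) = 452 Ω
∠Z = arctan(377/250) = 56.4°
I = V/|Z| = 172 mA
P = VI cos φ = 77.8 × 0.172 × cos(56.4°) = 7.40 W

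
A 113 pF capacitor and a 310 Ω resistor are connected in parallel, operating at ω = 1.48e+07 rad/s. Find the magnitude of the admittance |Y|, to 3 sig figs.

X_C = 1/(ωC) = 598 Ω
Parallel: admittances add. Y = 1/R + jωC
Y = (0.00323 + j0.00167) S
|Y| = 0.00363 S → |Z| = 1/|Y| = 275 Ω, ∠Z = −∠Y = -27.4°

3.63 mS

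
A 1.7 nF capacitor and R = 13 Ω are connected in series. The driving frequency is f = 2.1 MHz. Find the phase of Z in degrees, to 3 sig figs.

ω = 2πf = 1.319e+07 rad/s
X_C = 1/(ωC) = 44.6 Ω
Z = 13.0 − j44.6 Ω
|Z| = √(13.0² + 44.6²) = 46.4 Ω
∠Z = arctan(-44.6/13.0) = -73.7°

-73.7°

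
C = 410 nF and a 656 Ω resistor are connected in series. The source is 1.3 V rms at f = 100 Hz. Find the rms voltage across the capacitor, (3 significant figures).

1.28 V

ω = 2πf = 628.3 rad/s
X_C = 1/(ωC) = 3880 Ω
Z = 656 − j3880 Ω
|Z| = √(656² + 3880²) = 3940 Ω
I = V/|Z| = 330 μA
V_C = I·|Z_C| = 0.000330 × 3880 = 1.28 V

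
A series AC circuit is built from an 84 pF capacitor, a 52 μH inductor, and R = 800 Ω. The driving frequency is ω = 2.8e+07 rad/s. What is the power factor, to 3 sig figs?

X_L = ωL = 1460 Ω
X_C = 1/(ωC) = 425 Ω
Net reactance X = X_L − X_C = 1030 Ω
Z = 800 + j1030 Ω
|Z| = √(800² + 1030²) = 1300 Ω
∠Z = arctan(1030/800) = 52.2°
cos φ = cos(52.2°) = 0.613

0.613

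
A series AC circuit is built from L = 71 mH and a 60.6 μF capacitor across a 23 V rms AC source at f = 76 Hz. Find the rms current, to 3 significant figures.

35.2 A

ω = 2πf = 477.5 rad/s
X_L = ωL = 33.9 Ω
X_C = 1/(ωC) = 34.6 Ω
Net reactance X = X_L − X_C = -0.653 Ω
Z = − j0.653 Ω
|Z| = √(0² + 0.653²) = 0.653 Ω
I = V/|Z| = 23/0.653 = 35.2 A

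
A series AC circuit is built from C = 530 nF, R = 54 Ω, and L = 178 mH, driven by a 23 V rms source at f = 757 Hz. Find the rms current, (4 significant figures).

50.75 mA

ω = 2πf = 4756 rad/s
X_L = ωL = 846.6 Ω
X_C = 1/(ωC) = 396.7 Ω
Net reactance X = X_L − X_C = 449.9 Ω
Z = 54.00 + j449.9 Ω
|Z| = √(54.00² + 449.9²) = 453.2 Ω
I = V/|Z| = 23/453.2 = 50.75 mA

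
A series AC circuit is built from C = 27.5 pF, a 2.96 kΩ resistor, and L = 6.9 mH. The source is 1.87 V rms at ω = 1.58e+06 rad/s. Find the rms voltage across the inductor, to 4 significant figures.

X_L = ωL = 10900 Ω
X_C = 1/(ωC) = 23010 Ω
Net reactance X = X_L − X_C = -12110 Ω
Z = 2960 − j12110 Ω
|Z| = √(2960² + 12110²) = 12470 Ω
I = V/|Z| = 150.0 μA
V_L = I·|Z_L| = 0.0001500 × 10900 = 1.635 V

1.635 V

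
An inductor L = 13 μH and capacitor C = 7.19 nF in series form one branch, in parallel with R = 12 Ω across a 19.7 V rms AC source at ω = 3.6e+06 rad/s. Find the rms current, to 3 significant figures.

X_L = ωL = 46.8 Ω
X_C = 1/(ωC) = 38.6 Ω
Branch 1: Z₁ = R = 12.0 Ω
Branch 2 (series LC): Z₂ = j(X_L − X_C) = j8.17 Ω
Parallel: Z = Z₁Z₂/(Z₁+Z₂), |Z| = 6.75 Ω, ∠Z = 55.8°
I = V/|Z| = 19.7/6.75 = 2.92 A

2.92 A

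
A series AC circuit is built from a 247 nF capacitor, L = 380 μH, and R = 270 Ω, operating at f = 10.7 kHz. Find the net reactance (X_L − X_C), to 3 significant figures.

ω = 2πf = 67230 rad/s
X_L = ωL = 25.5 Ω
X_C = 1/(ωC) = 60.2 Ω
X = 25.5 − 60.2 = -34.7 Ω

-34.7 Ω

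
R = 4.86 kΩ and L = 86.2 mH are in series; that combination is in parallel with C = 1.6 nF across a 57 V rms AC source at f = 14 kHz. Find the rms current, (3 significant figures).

ω = 2πf = 87960 rad/s
X_L = ωL = 7580 Ω
X_C = 1/(ωC) = 7110 Ω
Branch 1 (R+jX_L): Z₁ = 4860 + j7580 Ω, |Z₁| = 9010 Ω
Branch 2 (−jX_C): Z₂ = −j7110 Ω
Parallel: Z = Z₁Z₂/(Z₁+Z₂), |Z| = 13100 Ω, ∠Z = -38.3°
I = V/|Z| = 57/13100 = 4.35 mA

4.35 mA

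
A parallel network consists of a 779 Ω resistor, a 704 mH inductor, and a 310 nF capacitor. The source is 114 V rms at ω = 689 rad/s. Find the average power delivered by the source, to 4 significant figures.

16.68 W

X_L = ωL = 485.1 Ω
X_C = 1/(ωC) = 4682 Ω
Parallel: admittances add. Y = 1/R + 1/(jωL) + jωC
Y = (0.001284 − j0.001848) S
|Y| = 0.002250 S → |Z| = 1/|Y| = 444.4 Ω, ∠Z = −∠Y = 55.21°
I = V/|Z| = 256.5 mA
P = VI cos φ = 114 × 0.2565 × cos(55.21°) = 16.68 W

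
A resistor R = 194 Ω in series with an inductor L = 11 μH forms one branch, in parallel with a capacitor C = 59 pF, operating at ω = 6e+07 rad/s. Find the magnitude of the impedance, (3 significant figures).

458 Ω

X_L = ωL = 660 Ω
X_C = 1/(ωC) = 282 Ω
Branch 1 (R+jX_L): Z₁ = 194 + j660 Ω, |Z₁| = 688 Ω
Branch 2 (−jX_C): Z₂ = −j282 Ω
Parallel: Z = Z₁Z₂/(Z₁+Z₂), |Z| = 458 Ω, ∠Z = -79.2°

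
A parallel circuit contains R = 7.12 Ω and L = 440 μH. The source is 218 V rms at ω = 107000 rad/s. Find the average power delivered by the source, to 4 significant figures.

6.675 kW

X_L = ωL = 47.08 Ω
Parallel: admittances add. Y = 1/R + 1/(jωL)
Y = (0.1404 − j0.02124) S
|Y| = 0.1420 S → |Z| = 1/|Y| = 7.040 Ω, ∠Z = −∠Y = 8.600°
I = V/|Z| = 30.97 A
P = VI cos φ = 218 × 30.97 × cos(8.600°) = 6.675 kW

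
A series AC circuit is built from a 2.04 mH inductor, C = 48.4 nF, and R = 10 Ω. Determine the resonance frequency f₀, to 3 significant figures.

16.0 kHz

ω₀ = 1/√(LC) = 1/√(0.00204 × 4.84e-08) = 100600 rad/s
f₀ = ω₀/(2π) = 16.0 kHz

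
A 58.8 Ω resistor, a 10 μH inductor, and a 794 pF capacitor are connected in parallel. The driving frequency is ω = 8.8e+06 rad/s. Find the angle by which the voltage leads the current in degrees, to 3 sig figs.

14.4°

X_L = ωL = 88.0 Ω
X_C = 1/(ωC) = 143 Ω
Parallel: admittances add. Y = 1/R + 1/(jωL) + jωC
Y = (0.0170 − j0.00438) S
|Y| = 0.0176 S → |Z| = 1/|Y| = 56.9 Ω, ∠Z = −∠Y = 14.4°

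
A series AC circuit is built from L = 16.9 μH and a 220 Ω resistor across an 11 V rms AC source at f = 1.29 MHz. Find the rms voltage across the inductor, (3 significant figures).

ω = 2πf = 8.105e+06 rad/s
X_L = ωL = 137 Ω
Z = 220 + j137 Ω
|Z| = √(220² + 137²) = 259 Ω
I = V/|Z| = 42.4 mA
V_L = I·|Z_L| = 0.0424 × 137 = 5.81 V

5.81 V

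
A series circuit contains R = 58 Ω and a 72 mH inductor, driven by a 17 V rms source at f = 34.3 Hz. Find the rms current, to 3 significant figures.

ω = 2πf = 215.5 rad/s
X_L = ωL = 15.5 Ω
Z = 58.0 + j15.5 Ω
|Z| = √(58.0² + 15.5²) = 60.0 Ω
I = V/|Z| = 17/60.0 = 283 mA

283 mA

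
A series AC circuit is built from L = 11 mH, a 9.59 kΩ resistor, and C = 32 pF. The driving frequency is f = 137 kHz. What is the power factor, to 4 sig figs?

ω = 2πf = 860800 rad/s
X_L = ωL = 9469 Ω
X_C = 1/(ωC) = 36300 Ω
Net reactance X = X_L − X_C = -26830 Ω
Z = 9590 − j26830 Ω
|Z| = √(9590² + 26830²) = 28500 Ω
∠Z = arctan(-26830/9590) = -70.33°
cos φ = cos(-70.33°) = 0.3365

0.3365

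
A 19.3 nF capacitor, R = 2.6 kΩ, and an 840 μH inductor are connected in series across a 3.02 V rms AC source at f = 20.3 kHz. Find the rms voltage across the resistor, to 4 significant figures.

3.000 V

ω = 2πf = 127500 rad/s
X_L = ωL = 107.1 Ω
X_C = 1/(ωC) = 406.2 Ω
Net reactance X = X_L − X_C = -299.1 Ω
Z = 2600 − j299.1 Ω
|Z| = √(2600² + 299.1²) = 2617 Ω
I = V/|Z| = 1.154 mA
V_R = I·|Z_R| = 0.001154 × 2600 = 3.000 V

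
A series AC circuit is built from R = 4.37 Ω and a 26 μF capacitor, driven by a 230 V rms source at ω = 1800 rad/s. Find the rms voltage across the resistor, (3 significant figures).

X_C = 1/(ωC) = 21.4 Ω
Z = 4.37 − j21.4 Ω
|Z| = √(4.37² + 21.4²) = 21.8 Ω
I = V/|Z| = 10.5 A
V_R = I·|Z_R| = 10.5 × 4.37 = 46.1 V

46.1 V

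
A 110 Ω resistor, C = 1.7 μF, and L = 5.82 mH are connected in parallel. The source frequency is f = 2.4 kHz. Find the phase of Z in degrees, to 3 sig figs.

-57.4°

ω = 2πf = 15080 rad/s
X_L = ωL = 87.8 Ω
X_C = 1/(ωC) = 39.0 Ω
Parallel: admittances add. Y = 1/R + 1/(jωL) + jωC
Y = (0.00909 + j0.0142) S
|Y| = 0.0169 S → |Z| = 1/|Y| = 59.2 Ω, ∠Z = −∠Y = -57.4°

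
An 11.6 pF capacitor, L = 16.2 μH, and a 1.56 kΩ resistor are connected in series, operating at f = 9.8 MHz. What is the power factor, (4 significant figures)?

ω = 2πf = 6.158e+07 rad/s
X_L = ωL = 997.5 Ω
X_C = 1/(ωC) = 1400 Ω
Net reactance X = X_L − X_C = -402.5 Ω
Z = 1560 − j402.5 Ω
|Z| = √(1560² + 402.5²) = 1611 Ω
∠Z = arctan(-402.5/1560) = -14.47°
cos φ = cos(-14.47°) = 0.9683

0.9683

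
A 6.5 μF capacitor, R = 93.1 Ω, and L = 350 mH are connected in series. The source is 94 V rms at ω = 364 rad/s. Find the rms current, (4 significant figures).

303.6 mA

X_L = ωL = 127.4 Ω
X_C = 1/(ωC) = 422.7 Ω
Net reactance X = X_L − X_C = -295.3 Ω
Z = 93.10 − j295.3 Ω
|Z| = √(93.10² + 295.3²) = 309.6 Ω
I = V/|Z| = 94/309.6 = 303.6 mA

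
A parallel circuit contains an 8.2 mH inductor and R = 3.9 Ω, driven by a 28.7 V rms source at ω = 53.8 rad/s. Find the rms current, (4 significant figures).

65.47 A

X_L = ωL = 0.4412 Ω
Parallel: admittances add. Y = 1/R + 1/(jωL)
Y = (0.2564 − j2.267) S
|Y| = 2.281 S → |Z| = 1/|Y| = 0.4384 Ω, ∠Z = −∠Y = 83.55°
I = V/|Z| = 28.7/0.4384 = 65.47 A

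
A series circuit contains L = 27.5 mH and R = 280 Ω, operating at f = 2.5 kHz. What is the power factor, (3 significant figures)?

0.544

ω = 2πf = 15710 rad/s
X_L = ωL = 432 Ω
Z = 280 + j432 Ω
|Z| = √(280² + 432²) = 515 Ω
∠Z = arctan(432/280) = 57.0°
cos φ = cos(57.0°) = 0.544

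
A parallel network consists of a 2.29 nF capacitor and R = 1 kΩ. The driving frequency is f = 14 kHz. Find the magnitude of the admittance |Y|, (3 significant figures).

1.02 mS

ω = 2πf = 87960 rad/s
X_C = 1/(ωC) = 4960 Ω
Parallel: admittances add. Y = 1/R + jωC
Y = (0.00100 + j0.000201) S
|Y| = 0.00102 S → |Z| = 1/|Y| = 980 Ω, ∠Z = −∠Y = -11.4°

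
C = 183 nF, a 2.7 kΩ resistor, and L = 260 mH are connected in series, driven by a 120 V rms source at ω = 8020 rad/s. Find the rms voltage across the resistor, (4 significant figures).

X_L = ωL = 2085 Ω
X_C = 1/(ωC) = 681.4 Ω
Net reactance X = X_L − X_C = 1404 Ω
Z = 2700 + j1404 Ω
|Z| = √(2700² + 1404²) = 3043 Ω
I = V/|Z| = 39.43 mA
V_R = I·|Z_R| = 0.03943 × 2700 = 106.5 V

106.5 V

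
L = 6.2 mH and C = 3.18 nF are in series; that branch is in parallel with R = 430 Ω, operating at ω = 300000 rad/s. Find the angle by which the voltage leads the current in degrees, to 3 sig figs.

27.9°

X_L = ωL = 1860 Ω
X_C = 1/(ωC) = 1050 Ω
Branch 1: Z₁ = R = 430 Ω
Branch 2 (series LC): Z₂ = j(X_L − X_C) = j812 Ω
Parallel: Z = Z₁Z₂/(Z₁+Z₂), |Z| = 380 Ω, ∠Z = 27.9°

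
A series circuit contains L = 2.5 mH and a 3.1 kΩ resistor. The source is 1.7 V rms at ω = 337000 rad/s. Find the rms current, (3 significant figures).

529 μA

X_L = ωL = 842 Ω
Z = 3100 + j842 Ω
|Z| = √(3100² + 842²) = 3210 Ω
I = V/|Z| = 1.7/3210 = 529 μA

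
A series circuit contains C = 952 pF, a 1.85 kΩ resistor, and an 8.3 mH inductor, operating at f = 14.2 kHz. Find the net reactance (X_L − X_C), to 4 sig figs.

-11030 Ω

ω = 2πf = 89220 rad/s
X_L = ωL = 740.5 Ω
X_C = 1/(ωC) = 11770 Ω
X = 740.5 − 11770 = -11030 Ω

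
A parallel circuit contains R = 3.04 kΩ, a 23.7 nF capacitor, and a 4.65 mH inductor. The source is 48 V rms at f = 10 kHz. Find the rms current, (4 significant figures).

94.14 mA

ω = 2πf = 62830 rad/s
X_L = ωL = 292.2 Ω
X_C = 1/(ωC) = 671.5 Ω
Parallel: admittances add. Y = 1/R + 1/(jωL) + jωC
Y = (0.0003289 − j0.001934) S
|Y| = 0.001961 S → |Z| = 1/|Y| = 509.9 Ω, ∠Z = −∠Y = 80.35°
I = V/|Z| = 48/509.9 = 94.14 mA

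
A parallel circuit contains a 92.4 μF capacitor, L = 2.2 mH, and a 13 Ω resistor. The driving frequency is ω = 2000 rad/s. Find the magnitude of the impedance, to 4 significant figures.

X_L = ωL = 4.400 Ω
X_C = 1/(ωC) = 5.411 Ω
Parallel: admittances add. Y = 1/R + 1/(jωL) + jωC
Y = (0.07692 − j0.04247) S
|Y| = 0.08787 S → |Z| = 1/|Y| = 11.38 Ω, ∠Z = −∠Y = 28.91°

11.38 Ω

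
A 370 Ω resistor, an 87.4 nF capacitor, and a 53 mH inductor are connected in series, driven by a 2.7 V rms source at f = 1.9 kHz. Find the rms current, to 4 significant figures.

ω = 2πf = 11940 rad/s
X_L = ωL = 632.7 Ω
X_C = 1/(ωC) = 958.4 Ω
Net reactance X = X_L − X_C = -325.7 Ω
Z = 370.0 − j325.7 Ω
|Z| = √(370.0² + 325.7²) = 492.9 Ω
I = V/|Z| = 2.7/492.9 = 5.477 mA

5.477 mA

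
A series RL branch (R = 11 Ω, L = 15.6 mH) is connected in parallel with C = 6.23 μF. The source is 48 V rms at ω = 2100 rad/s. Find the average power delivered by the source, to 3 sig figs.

X_L = ωL = 32.8 Ω
X_C = 1/(ωC) = 76.4 Ω
Branch 1 (R+jX_L): Z₁ = 11.0 + j32.8 Ω, |Z₁| = 34.6 Ω
Branch 2 (−jX_C): Z₂ = −j76.4 Ω
Parallel: Z = Z₁Z₂/(Z₁+Z₂), |Z| = 58.6 Ω, ∠Z = 57.3°
I = V/|Z| = 818 mA
P = VI cos φ = 48 × 0.818 × cos(57.3°) = 21.2 W

21.2 W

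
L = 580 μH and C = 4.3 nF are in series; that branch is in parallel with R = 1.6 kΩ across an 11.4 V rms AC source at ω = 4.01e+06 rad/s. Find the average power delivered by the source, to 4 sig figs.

X_L = ωL = 2326 Ω
X_C = 1/(ωC) = 57.99 Ω
Branch 1: Z₁ = R = 1600 Ω
Branch 2 (series LC): Z₂ = j(X_L − X_C) = j2268 Ω
Parallel: Z = Z₁Z₂/(Z₁+Z₂), |Z| = 1307 Ω, ∠Z = 35.20°
I = V/|Z| = 8.720 mA
P = VI cos φ = 11.4 × 0.008720 × cos(35.20°) = 81.23 mW

81.23 mW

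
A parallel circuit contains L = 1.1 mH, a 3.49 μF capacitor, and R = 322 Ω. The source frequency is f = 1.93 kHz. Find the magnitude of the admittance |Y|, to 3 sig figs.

ω = 2πf = 12130 rad/s
X_L = ωL = 13.3 Ω
X_C = 1/(ωC) = 23.6 Ω
Parallel: admittances add. Y = 1/R + 1/(jωL) + jωC
Y = (0.00311 − j0.0326) S
|Y| = 0.0328 S → |Z| = 1/|Y| = 30.5 Ω, ∠Z = −∠Y = 84.6°

32.8 mS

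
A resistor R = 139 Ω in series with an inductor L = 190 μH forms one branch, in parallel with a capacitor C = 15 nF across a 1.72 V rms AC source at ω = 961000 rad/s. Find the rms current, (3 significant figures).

X_L = ωL = 183 Ω
X_C = 1/(ωC) = 69.4 Ω
Branch 1 (R+jX_L): Z₁ = 139 + j183 Ω, |Z₁| = 229 Ω
Branch 2 (−jX_C): Z₂ = −j69.4 Ω
Parallel: Z = Z₁Z₂/(Z₁+Z₂), |Z| = 88.8 Ω, ∠Z = -76.4°
I = V/|Z| = 1.72/88.8 = 19.4 mA

19.4 mA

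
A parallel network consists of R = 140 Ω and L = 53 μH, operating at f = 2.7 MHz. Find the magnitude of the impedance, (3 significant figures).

138 Ω

ω = 2πf = 1.696e+07 rad/s
X_L = ωL = 899 Ω
Parallel: admittances add. Y = 1/R + 1/(jωL)
Y = (0.00714 − j0.00111) S
|Y| = 0.00723 S → |Z| = 1/|Y| = 138 Ω, ∠Z = −∠Y = 8.85°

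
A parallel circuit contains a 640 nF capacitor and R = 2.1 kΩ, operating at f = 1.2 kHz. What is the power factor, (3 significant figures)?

ω = 2πf = 7540 rad/s
X_C = 1/(ωC) = 207 Ω
Parallel: admittances add. Y = 1/R + jωC
Y = (0.000476 + j0.00483) S
|Y| = 0.00485 S → |Z| = 1/|Y| = 206 Ω, ∠Z = −∠Y = -84.4°
cos φ = cos(-84.4°) = 0.0982

0.0982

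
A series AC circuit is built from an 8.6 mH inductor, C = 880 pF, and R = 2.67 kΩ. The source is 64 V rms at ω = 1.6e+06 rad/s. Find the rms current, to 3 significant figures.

X_L = ωL = 13800 Ω
X_C = 1/(ωC) = 710 Ω
Net reactance X = X_L − X_C = 13000 Ω
Z = 2670 + j13000 Ω
|Z| = √(2670² + 13000²) = 13300 Ω
I = V/|Z| = 64/13300 = 4.80 mA

4.80 mA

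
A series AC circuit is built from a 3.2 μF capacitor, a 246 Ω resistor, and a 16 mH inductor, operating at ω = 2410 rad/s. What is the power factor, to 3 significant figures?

0.938

X_L = ωL = 38.6 Ω
X_C = 1/(ωC) = 130 Ω
Net reactance X = X_L − X_C = -91.1 Ω
Z = 246 − j91.1 Ω
|Z| = √(246² + 91.1²) = 262 Ω
∠Z = arctan(-91.1/246) = -20.3°
cos φ = cos(-20.3°) = 0.938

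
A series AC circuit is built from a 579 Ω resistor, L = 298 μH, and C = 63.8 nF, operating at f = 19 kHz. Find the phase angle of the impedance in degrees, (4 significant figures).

-9.387°

ω = 2πf = 119400 rad/s
X_L = ωL = 35.58 Ω
X_C = 1/(ωC) = 131.3 Ω
Net reactance X = X_L − X_C = -95.72 Ω
Z = 579.0 − j95.72 Ω
|Z| = √(579.0² + 95.72²) = 586.9 Ω
∠Z = arctan(-95.72/579.0) = -9.387°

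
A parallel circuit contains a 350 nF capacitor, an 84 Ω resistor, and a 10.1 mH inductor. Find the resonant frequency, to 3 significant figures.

ω₀ = 1/√(LC) = 1/√(0.0101 × 3.5e-07) = 16820 rad/s
f₀ = ω₀/(2π) = 2.68 kHz

2.68 kHz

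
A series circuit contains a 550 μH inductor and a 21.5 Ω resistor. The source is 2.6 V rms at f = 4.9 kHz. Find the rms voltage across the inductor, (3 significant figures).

1.61 V

ω = 2πf = 30790 rad/s
X_L = ωL = 16.9 Ω
Z = 21.5 + j16.9 Ω
|Z| = √(21.5² + 16.9²) = 27.4 Ω
I = V/|Z| = 95.0 mA
V_L = I·|Z_L| = 0.0950 × 16.9 = 1.61 V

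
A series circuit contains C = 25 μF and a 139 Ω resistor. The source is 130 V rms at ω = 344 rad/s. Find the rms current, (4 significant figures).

X_C = 1/(ωC) = 116.3 Ω
Z = 139.0 − j116.3 Ω
|Z| = √(139.0² + 116.3²) = 181.2 Ω
I = V/|Z| = 130/181.2 = 717.3 mA

717.3 mA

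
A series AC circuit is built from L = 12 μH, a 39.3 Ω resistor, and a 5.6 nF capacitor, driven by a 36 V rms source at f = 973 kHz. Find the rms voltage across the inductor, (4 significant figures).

ω = 2πf = 6.114e+06 rad/s
X_L = ωL = 73.36 Ω
X_C = 1/(ωC) = 29.21 Ω
Net reactance X = X_L − X_C = 44.15 Ω
Z = 39.30 + j44.15 Ω
|Z| = √(39.30² + 44.15²) = 59.11 Ω
I = V/|Z| = 609.0 mA
V_L = I·|Z_L| = 0.6090 × 73.36 = 44.68 V

44.68 V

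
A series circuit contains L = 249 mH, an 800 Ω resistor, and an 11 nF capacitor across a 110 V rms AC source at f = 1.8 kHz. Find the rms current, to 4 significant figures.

ω = 2πf = 11310 rad/s
X_L = ωL = 2816 Ω
X_C = 1/(ωC) = 8038 Ω
Net reactance X = X_L − X_C = -5222 Ω
Z = 800.0 − j5222 Ω
|Z| = √(800.0² + 5222²) = 5283 Ω
I = V/|Z| = 110/5283 = 20.82 mA

20.82 mA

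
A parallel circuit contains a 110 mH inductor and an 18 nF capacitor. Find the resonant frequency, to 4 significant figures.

ω₀ = 1/√(LC) = 1/√(0.11 × 1.8e-08) = 22470 rad/s
f₀ = ω₀/(2π) = 3.577 kHz

3.577 kHz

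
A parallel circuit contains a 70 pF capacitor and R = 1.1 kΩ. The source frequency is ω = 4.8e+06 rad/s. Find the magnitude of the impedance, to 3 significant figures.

X_C = 1/(ωC) = 2980 Ω
Parallel: admittances add. Y = 1/R + jωC
Y = (0.000909 + j0.000336) S
|Y| = 0.000969 S → |Z| = 1/|Y| = 1030 Ω, ∠Z = −∠Y = -20.3°

1030 Ω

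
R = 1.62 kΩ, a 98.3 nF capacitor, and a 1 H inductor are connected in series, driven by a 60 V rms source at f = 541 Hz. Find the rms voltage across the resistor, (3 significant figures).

ω = 2πf = 3399 rad/s
X_L = ωL = 3400 Ω
X_C = 1/(ωC) = 2990 Ω
Net reactance X = X_L − X_C = 406 Ω
Z = 1620 + j406 Ω
|Z| = √(1620² + 406²) = 1670 Ω
I = V/|Z| = 35.9 mA
V_R = I·|Z_R| = 0.0359 × 1620 = 58.2 V

58.2 V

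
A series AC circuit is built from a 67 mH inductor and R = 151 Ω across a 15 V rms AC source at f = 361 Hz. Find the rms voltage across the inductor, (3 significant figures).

10.6 V

ω = 2πf = 2268 rad/s
X_L = ωL = 152 Ω
Z = 151 + j152 Ω
|Z| = √(151² + 152²) = 214 Ω
I = V/|Z| = 70.0 mA
V_L = I·|Z_L| = 0.0700 × 152 = 10.6 V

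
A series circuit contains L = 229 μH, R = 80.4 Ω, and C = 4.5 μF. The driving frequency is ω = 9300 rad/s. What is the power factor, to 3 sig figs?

X_L = ωL = 2.13 Ω
X_C = 1/(ωC) = 23.9 Ω
Net reactance X = X_L − X_C = -21.8 Ω
Z = 80.4 − j21.8 Ω
|Z| = √(80.4² + 21.8²) = 83.3 Ω
∠Z = arctan(-21.8/80.4) = -15.1°
cos φ = cos(-15.1°) = 0.965

0.965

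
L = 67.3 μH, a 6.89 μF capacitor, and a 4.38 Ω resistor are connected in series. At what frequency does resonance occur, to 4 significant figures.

7.391 kHz

ω₀ = 1/√(LC) = 1/√(6.73e-05 × 6.89e-06) = 46440 rad/s
f₀ = ω₀/(2π) = 7.391 kHz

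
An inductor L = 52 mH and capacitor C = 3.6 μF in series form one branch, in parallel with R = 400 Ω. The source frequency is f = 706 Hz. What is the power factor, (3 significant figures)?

ω = 2πf = 4436 rad/s
X_L = ωL = 231 Ω
X_C = 1/(ωC) = 62.6 Ω
Branch 1: Z₁ = R = 400 Ω
Branch 2 (series LC): Z₂ = j(X_L − X_C) = j168 Ω
Parallel: Z = Z₁Z₂/(Z₁+Z₂), |Z| = 155 Ω, ∠Z = 67.2°
cos φ = cos(67.2°) = 0.387

0.387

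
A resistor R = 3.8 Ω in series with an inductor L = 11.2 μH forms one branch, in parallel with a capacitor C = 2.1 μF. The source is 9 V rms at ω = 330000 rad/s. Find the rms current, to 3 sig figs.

5.20 A

X_L = ωL = 3.70 Ω
X_C = 1/(ωC) = 1.44 Ω
Branch 1 (R+jX_L): Z₁ = 3.80 + j3.70 Ω, |Z₁| = 5.30 Ω
Branch 2 (−jX_C): Z₂ = −j1.44 Ω
Parallel: Z = Z₁Z₂/(Z₁+Z₂), |Z| = 1.73 Ω, ∠Z = -76.5°
I = V/|Z| = 9/1.73 = 5.20 A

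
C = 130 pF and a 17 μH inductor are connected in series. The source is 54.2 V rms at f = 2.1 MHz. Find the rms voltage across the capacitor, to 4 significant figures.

88.10 V

ω = 2πf = 1.319e+07 rad/s
X_L = ωL = 224.3 Ω
X_C = 1/(ωC) = 583.0 Ω
Net reactance X = X_L − X_C = -358.7 Ω
Z = − j358.7 Ω
|Z| = √(0² + 358.7²) = 358.7 Ω
I = V/|Z| = 151.1 mA
V_C = I·|Z_C| = 0.1511 × 583.0 = 88.10 V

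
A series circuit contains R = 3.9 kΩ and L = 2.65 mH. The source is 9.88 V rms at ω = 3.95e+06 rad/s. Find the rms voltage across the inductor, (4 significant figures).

X_L = ωL = 10470 Ω
Z = 3900 + j10470 Ω
|Z| = √(3900² + 10470²) = 11170 Ω
I = V/|Z| = 884.5 μA
V_L = I·|Z_L| = 0.0008845 × 10470 = 9.258 V

9.258 V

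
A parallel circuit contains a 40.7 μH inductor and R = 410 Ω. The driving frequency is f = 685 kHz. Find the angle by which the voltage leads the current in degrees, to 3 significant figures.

ω = 2πf = 4.304e+06 rad/s
X_L = ωL = 175 Ω
Parallel: admittances add. Y = 1/R + 1/(jωL)
Y = (0.00244 − j0.00571) S
|Y| = 0.00621 S → |Z| = 1/|Y| = 161 Ω, ∠Z = −∠Y = 66.9°

66.9°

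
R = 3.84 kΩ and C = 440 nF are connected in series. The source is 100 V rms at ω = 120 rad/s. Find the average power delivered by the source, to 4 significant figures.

102.8 mW

X_C = 1/(ωC) = 18940 Ω
Z = 3840 − j18940 Ω
|Z| = √(3840² + 18940²) = 19320 Ω
∠Z = arctan(-18940/3840) = -78.54°
I = V/|Z| = 5.175 mA
P = VI cos φ = 100 × 0.005175 × cos(-78.54°) = 102.8 mW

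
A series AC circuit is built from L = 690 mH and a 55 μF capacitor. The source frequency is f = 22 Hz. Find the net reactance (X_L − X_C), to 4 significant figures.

ω = 2πf = 138.2 rad/s
X_L = ωL = 95.38 Ω
X_C = 1/(ωC) = 131.5 Ω
X = 95.38 − 131.5 = -36.15 Ω

-36.15 Ω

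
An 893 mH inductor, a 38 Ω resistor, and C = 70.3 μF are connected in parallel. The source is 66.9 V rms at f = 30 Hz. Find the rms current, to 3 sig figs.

1.83 A

ω = 2πf = 188.5 rad/s
X_L = ωL = 168 Ω
X_C = 1/(ωC) = 75.5 Ω
Parallel: admittances add. Y = 1/R + 1/(jωL) + jωC
Y = (0.0263 + j0.00731) S
|Y| = 0.0273 S → |Z| = 1/|Y| = 36.6 Ω, ∠Z = −∠Y = -15.5°
I = V/|Z| = 66.9/36.6 = 1.83 A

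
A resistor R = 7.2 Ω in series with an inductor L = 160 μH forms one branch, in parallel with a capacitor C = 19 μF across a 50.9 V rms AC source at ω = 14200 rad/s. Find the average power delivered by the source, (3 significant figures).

327 W

X_L = ωL = 2.27 Ω
X_C = 1/(ωC) = 3.71 Ω
Branch 1 (R+jX_L): Z₁ = 7.20 + j2.27 Ω, |Z₁| = 7.55 Ω
Branch 2 (−jX_C): Z₂ = −j3.71 Ω
Parallel: Z = Z₁Z₂/(Z₁+Z₂), |Z| = 3.81 Ω, ∠Z = -61.2°
I = V/|Z| = 13.4 A
P = VI cos φ = 50.9 × 13.4 × cos(-61.2°) = 327 W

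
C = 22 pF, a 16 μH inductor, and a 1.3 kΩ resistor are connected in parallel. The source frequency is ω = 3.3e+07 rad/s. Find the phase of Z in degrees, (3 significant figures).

X_L = ωL = 528 Ω
X_C = 1/(ωC) = 1380 Ω
Parallel: admittances add. Y = 1/R + 1/(jωL) + jωC
Y = (0.000769 − j0.00117) S
|Y| = 0.00140 S → |Z| = 1/|Y| = 715 Ω, ∠Z = −∠Y = 56.6°

56.6°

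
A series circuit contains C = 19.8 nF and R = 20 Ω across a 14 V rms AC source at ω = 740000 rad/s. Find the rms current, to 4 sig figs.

X_C = 1/(ωC) = 68.25 Ω
Z = 20.00 − j68.25 Ω
|Z| = √(20.00² + 68.25²) = 71.12 Ω
I = V/|Z| = 14/71.12 = 196.9 mA

196.9 mA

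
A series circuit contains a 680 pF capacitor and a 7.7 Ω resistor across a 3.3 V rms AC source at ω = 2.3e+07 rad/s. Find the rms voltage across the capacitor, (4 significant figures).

3.276 V

X_C = 1/(ωC) = 63.94 Ω
Z = 7.700 − j63.94 Ω
|Z| = √(7.700² + 63.94²) = 64.40 Ω
I = V/|Z| = 51.24 mA
V_C = I·|Z_C| = 0.05124 × 63.94 = 3.276 V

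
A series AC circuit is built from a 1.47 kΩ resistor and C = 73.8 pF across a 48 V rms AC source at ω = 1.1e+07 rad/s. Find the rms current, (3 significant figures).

X_C = 1/(ωC) = 1230 Ω
Z = 1470 − j1230 Ω
|Z| = √(1470² + 1230²) = 1920 Ω
I = V/|Z| = 48/1920 = 25.0 mA

25.0 mA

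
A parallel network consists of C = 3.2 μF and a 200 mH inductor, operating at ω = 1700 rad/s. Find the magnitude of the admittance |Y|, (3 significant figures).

X_L = ωL = 340 Ω
X_C = 1/(ωC) = 184 Ω
Parallel: admittances add. Y = 1/(jωL) + jωC
Y = (0 + j0.00250) S
|Y| = 0.00250 S → |Z| = 1/|Y| = 400 Ω, ∠Z = −∠Y = -90.0°

2.50 mS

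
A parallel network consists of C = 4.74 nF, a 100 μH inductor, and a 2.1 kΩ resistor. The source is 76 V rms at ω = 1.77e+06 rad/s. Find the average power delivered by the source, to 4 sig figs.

X_L = ωL = 177.0 Ω
X_C = 1/(ωC) = 119.2 Ω
Parallel: admittances add. Y = 1/R + 1/(jωL) + jωC
Y = (0.0004762 + j0.002740) S
|Y| = 0.002781 S → |Z| = 1/|Y| = 359.6 Ω, ∠Z = −∠Y = -80.14°
I = V/|Z| = 211.4 mA
P = VI cos φ = 76 × 0.2114 × cos(-80.14°) = 2.750 W

2.750 W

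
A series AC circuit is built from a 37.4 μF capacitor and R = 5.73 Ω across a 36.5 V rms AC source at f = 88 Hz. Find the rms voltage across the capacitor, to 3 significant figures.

36.2 V

ω = 2πf = 552.9 rad/s
X_C = 1/(ωC) = 48.4 Ω
Z = 5.73 − j48.4 Ω
|Z| = √(5.73² + 48.4²) = 48.7 Ω
I = V/|Z| = 750 mA
V_C = I·|Z_C| = 0.750 × 48.4 = 36.2 V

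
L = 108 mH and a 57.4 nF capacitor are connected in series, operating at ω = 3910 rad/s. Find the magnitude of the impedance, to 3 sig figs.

X_L = ωL = 422 Ω
X_C = 1/(ωC) = 4460 Ω
Net reactance X = X_L − X_C = -4030 Ω
Z = − j4030 Ω
|Z| = √(0² + 4030²) = 4030 Ω

4030 Ω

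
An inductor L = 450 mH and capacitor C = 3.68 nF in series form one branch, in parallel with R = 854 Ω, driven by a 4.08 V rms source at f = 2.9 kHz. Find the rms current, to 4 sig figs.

ω = 2πf = 18220 rad/s
X_L = ωL = 8200 Ω
X_C = 1/(ωC) = 14910 Ω
Branch 1: Z₁ = R = 854.0 Ω
Branch 2 (series LC): Z₂ = j(X_L − X_C) = −j6714 Ω
Parallel: Z = Z₁Z₂/(Z₁+Z₂), |Z| = 847.2 Ω, ∠Z = -7.249°
I = V/|Z| = 4.08/847.2 = 4.816 mA

4.816 mA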